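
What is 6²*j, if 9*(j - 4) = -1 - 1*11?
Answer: 96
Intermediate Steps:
j = 8/3 (j = 4 + (-1 - 1*11)/9 = 4 + (-1 - 11)/9 = 4 + (⅑)*(-12) = 4 - 4/3 = 8/3 ≈ 2.6667)
6²*j = 6²*(8/3) = 36*(8/3) = 96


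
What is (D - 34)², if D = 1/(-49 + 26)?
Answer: 613089/529 ≈ 1159.0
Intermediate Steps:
D = -1/23 (D = 1/(-23) = -1/23 ≈ -0.043478)
(D - 34)² = (-1/23 - 34)² = (-783/23)² = 613089/529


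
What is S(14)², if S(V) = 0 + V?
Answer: 196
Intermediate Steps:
S(V) = V
S(14)² = 14² = 196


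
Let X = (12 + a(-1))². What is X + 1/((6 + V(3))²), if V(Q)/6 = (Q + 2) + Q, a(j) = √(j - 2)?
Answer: 411157/2916 + 24*I*√3 ≈ 141.0 + 41.569*I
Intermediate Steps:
a(j) = √(-2 + j)
V(Q) = 12 + 12*Q (V(Q) = 6*((Q + 2) + Q) = 6*((2 + Q) + Q) = 6*(2 + 2*Q) = 12 + 12*Q)
X = (12 + I*√3)² (X = (12 + √(-2 - 1))² = (12 + √(-3))² = (12 + I*√3)² ≈ 141.0 + 41.569*I)
X + 1/((6 + V(3))²) = (12 + I*√3)² + 1/((6 + (12 + 12*3))²) = (12 + I*√3)² + 1/((6 + (12 + 36))²) = (12 + I*√3)² + 1/((6 + 48)²) = (12 + I*√3)² + 1/(54²) = (12 + I*√3)² + 1/2916 = 1/2916 + (12 + I*√3)²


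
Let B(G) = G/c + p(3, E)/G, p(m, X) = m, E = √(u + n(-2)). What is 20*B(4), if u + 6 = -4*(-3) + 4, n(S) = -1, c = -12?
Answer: 25/3 ≈ 8.3333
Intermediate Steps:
u = 10 (u = -6 + (-4*(-3) + 4) = -6 + (12 + 4) = -6 + 16 = 10)
E = 3 (E = √(10 - 1) = √9 = 3)
B(G) = 3/G - G/12 (B(G) = G/(-12) + 3/G = G*(-1/12) + 3/G = -G/12 + 3/G = 3/G - G/12)
20*B(4) = 20*(3/4 - 1/12*4) = 20*(3*(¼) - ⅓) = 20*(¾ - ⅓) = 20*(5/12) = 25/3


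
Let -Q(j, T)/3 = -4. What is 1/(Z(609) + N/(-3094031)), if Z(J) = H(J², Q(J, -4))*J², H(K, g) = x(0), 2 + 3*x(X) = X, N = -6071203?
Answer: -3094031/765005469671 ≈ -4.0445e-6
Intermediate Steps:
Q(j, T) = 12 (Q(j, T) = -3*(-4) = 12)
x(X) = -⅔ + X/3
H(K, g) = -⅔ (H(K, g) = -⅔ + (⅓)*0 = -⅔ + 0 = -⅔)
Z(J) = -2*J²/3
1/(Z(609) + N/(-3094031)) = 1/(-⅔*609² - 6071203/(-3094031)) = 1/(-⅔*370881 - 6071203*(-1/3094031)) = 1/(-247254 + 6071203/3094031) = 1/(-765005469671/3094031) = -3094031/765005469671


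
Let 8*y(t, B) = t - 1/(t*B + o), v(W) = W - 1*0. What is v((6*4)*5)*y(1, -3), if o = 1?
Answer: 45/2 ≈ 22.500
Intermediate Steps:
v(W) = W (v(W) = W + 0 = W)
y(t, B) = -1/(8*(1 + B*t)) + t/8 (y(t, B) = (t - 1/(t*B + 1))/8 = (t - 1/(B*t + 1))/8 = (t - 1/(1 + B*t))/8 = -1/(8*(1 + B*t)) + t/8)
v((6*4)*5)*y(1, -3) = ((6*4)*5)*((-1 + 1 - 3*1²)/(8*(1 - 3*1))) = (24*5)*((-1 + 1 - 3*1)/(8*(1 - 3))) = 120*((⅛)*(-1 + 1 - 3)/(-2)) = 120*((⅛)*(-½)*(-3)) = 120*(3/16) = 45/2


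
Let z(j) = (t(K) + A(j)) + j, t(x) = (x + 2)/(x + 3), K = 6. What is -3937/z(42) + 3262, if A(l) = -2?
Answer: 1164983/368 ≈ 3165.7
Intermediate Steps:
t(x) = (2 + x)/(3 + x)
z(j) = -10/9 + j (z(j) = ((2 + 6)/(3 + 6) - 2) + j = (8/9 - 2) + j = -10/9 + j)
-3937/z(42) + 3262 = -3937/(-10/9 + 42) + 3262 = -3937/368/9 + 3262 = -3937*9/368 + 3262 = -35433/368 + 3262 = 1164983/368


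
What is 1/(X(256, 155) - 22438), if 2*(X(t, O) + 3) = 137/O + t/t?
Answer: -155/3478209 ≈ -4.4563e-5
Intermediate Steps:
X(t, O) = -5/2 + 137/(2*O) (X(t, O) = -3 + (137/O + t/t)/2 = -3 + (137/O + 1)/2 = -3 + (1 + 137/O)/2 = -3 + (½ + 137/(2*O)) = -5/2 + 137/(2*O))
1/(X(256, 155) - 22438) = 1/((½)*(137 - 5*155)/155 - 22438) = 1/((½)*(1/155)*(137 - 775) - 22438) = 1/((½)*(1/155)*(-638) - 22438) = 1/(-319/155 - 22438) = 1/(-3478209/155) = -155/3478209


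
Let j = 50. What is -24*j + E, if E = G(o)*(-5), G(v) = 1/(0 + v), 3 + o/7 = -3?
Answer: -50395/42 ≈ -1199.9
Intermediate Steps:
o = -42 (o = -21 + 7*(-3) = -21 - 21 = -42)
G(v) = 1/v
E = 5/42 (E = -5/(-42) = -1/42*(-5) = 5/42 ≈ 0.11905)
-24*j + E = -24*50 + 5/42 = -1200 + 5/42 = -50395/42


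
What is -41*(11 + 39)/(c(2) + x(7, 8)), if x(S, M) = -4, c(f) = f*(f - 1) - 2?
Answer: 1025/2 ≈ 512.50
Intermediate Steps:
c(f) = -2 + f*(-1 + f) (c(f) = f*(-1 + f) - 2 = -2 + f*(-1 + f))
-41*(11 + 39)/(c(2) + x(7, 8)) = -41*(11 + 39)/((-2 + 2² - 1*2) - 4) = -2050/((-2 + 4 - 2) - 4) = -2050/(0 - 4) = -2050/(-4) = -2050*(-1)/4 = -41*(-25/2) = 1025/2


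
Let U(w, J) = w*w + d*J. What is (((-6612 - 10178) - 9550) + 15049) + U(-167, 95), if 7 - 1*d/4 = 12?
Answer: 14698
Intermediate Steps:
d = -20 (d = 28 - 4*12 = 28 - 48 = -20)
U(w, J) = w² - 20*J (U(w, J) = w*w - 20*J = w² - 20*J)
(((-6612 - 10178) - 9550) + 15049) + U(-167, 95) = (((-6612 - 10178) - 9550) + 15049) + ((-167)² - 20*95) = ((-16790 - 9550) + 15049) + (27889 - 1900) = (-26340 + 15049) + 25989 = -11291 + 25989 = 14698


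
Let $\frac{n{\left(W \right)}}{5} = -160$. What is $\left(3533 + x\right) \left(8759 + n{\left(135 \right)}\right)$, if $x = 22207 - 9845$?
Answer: $126508305$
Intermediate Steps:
$n{\left(W \right)} = -800$ ($n{\left(W \right)} = 5 \left(-160\right) = -800$)
$x = 12362$ ($x = 22207 - 9845 = 12362$)
$\left(3533 + x\right) \left(8759 + n{\left(135 \right)}\right) = \left(3533 + 12362\right) \left(8759 - 800\right) = 15895 \cdot 7959 = 126508305$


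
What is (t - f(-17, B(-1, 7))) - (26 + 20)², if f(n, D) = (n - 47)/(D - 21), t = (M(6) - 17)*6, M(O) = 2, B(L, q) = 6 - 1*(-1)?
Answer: -15474/7 ≈ -2210.6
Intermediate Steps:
B(L, q) = 7 (B(L, q) = 6 + 1 = 7)
t = -90 (t = (2 - 17)*6 = -15*6 = -90)
f(n, D) = (-47 + n)/(-21 + D)
(t - f(-17, B(-1, 7))) - (26 + 20)² = (-90 - (-47 - 17)/(-21 + 7)) - (26 + 20)² = (-90 - (-64)/(-14)) - 1*46² = (-90 - (-1)*(-64)/14) - 1*2116 = (-90 - 1*32/7) - 2116 = (-90 - 32/7) - 2116 = -662/7 - 2116 = -15474/7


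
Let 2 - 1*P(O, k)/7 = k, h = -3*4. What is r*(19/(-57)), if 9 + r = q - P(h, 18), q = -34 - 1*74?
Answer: 5/3 ≈ 1.6667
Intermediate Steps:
h = -12
P(O, k) = 14 - 7*k
q = -108 (q = -34 - 74 = -108)
r = -5 (r = -9 + (-108 - (14 - 7*18)) = -9 + (-108 - (14 - 126)) = -9 + (-108 - 1*(-112)) = -9 + (-108 + 112) = -9 + 4 = -5)
r*(19/(-57)) = -95/(-57) = -95*(-1)/57 = -5*(-⅓) = 5/3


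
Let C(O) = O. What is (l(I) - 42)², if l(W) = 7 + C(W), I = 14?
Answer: 441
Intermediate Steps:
l(W) = 7 + W
(l(I) - 42)² = ((7 + 14) - 42)² = (21 - 42)² = (-21)² = 441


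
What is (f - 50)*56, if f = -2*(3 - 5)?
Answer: -2576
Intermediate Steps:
f = 4 (f = -2*(-2) = 4)
(f - 50)*56 = (4 - 50)*56 = -46*56 = -2576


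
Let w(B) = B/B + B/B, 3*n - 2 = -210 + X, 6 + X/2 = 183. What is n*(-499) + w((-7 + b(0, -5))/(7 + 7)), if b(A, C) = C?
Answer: -72848/3 ≈ -24283.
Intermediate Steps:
X = 354 (X = -12 + 2*183 = -12 + 366 = 354)
n = 146/3 (n = ⅔ + (-210 + 354)/3 = ⅔ + (⅓)*144 = ⅔ + 48 = 146/3 ≈ 48.667)
w(B) = 2 (w(B) = 1 + 1 = 2)
n*(-499) + w((-7 + b(0, -5))/(7 + 7)) = (146/3)*(-499) + 2 = -72854/3 + 2 = -72848/3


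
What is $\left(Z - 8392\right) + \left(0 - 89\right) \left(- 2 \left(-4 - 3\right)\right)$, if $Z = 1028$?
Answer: $-8610$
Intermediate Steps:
$\left(Z - 8392\right) + \left(0 - 89\right) \left(- 2 \left(-4 - 3\right)\right) = \left(1028 - 8392\right) + \left(0 - 89\right) \left(- 2 \left(-4 - 3\right)\right) = -7364 - 89 \left(\left(-2\right) \left(-7\right)\right) = -7364 - 1246 = -8610$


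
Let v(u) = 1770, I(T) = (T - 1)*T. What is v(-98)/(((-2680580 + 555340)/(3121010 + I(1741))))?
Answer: -544305975/106262 ≈ -5122.3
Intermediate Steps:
I(T) = T*(-1 + T) (I(T) = (-1 + T)*T = T*(-1 + T))
v(-98)/(((-2680580 + 555340)/(3121010 + I(1741)))) = 1770/(((-2680580 + 555340)/(3121010 + 1741*(-1 + 1741)))) = 1770/((-2125240/(3121010 + 1741*1740))) = 1770/((-2125240/(3121010 + 3029340))) = 1770/((-2125240/6150350)) = 1770/((-2125240*1/6150350)) = 1770/(-212524/615035) = 1770*(-615035/212524) = -544305975/106262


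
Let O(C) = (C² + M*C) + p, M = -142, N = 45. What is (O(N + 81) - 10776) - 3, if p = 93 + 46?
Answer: -12656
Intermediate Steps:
p = 139
O(C) = 139 + C² - 142*C (O(C) = (C² - 142*C) + 139 = 139 + C² - 142*C)
(O(N + 81) - 10776) - 3 = ((139 + (45 + 81)² - 142*(45 + 81)) - 10776) - 3 = ((139 + 126² - 142*126) - 10776) - 3 = ((139 + 15876 - 17892) - 10776) - 3 = (-1877 - 10776) - 3 = -12653 - 3 = -12656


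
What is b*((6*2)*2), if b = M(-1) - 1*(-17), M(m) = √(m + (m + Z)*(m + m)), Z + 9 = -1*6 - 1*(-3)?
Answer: 528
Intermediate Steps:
Z = -12 (Z = -9 + (-1*6 - 1*(-3)) = -9 + (-6 + 3) = -9 - 3 = -12)
M(m) = √(m + 2*m*(-12 + m)) (M(m) = √(m + (m - 12)*(m + m)) = √(m + (-12 + m)*(2*m)) = √(m + 2*m*(-12 + m)))
b = 22 (b = √(-(-23 + 2*(-1))) - 1*(-17) = √(-(-23 - 2)) + 17 = √(-1*(-25)) + 17 = √25 + 17 = 5 + 17 = 22)
b*((6*2)*2) = 22*((6*2)*2) = 22*(12*2) = 22*24 = 528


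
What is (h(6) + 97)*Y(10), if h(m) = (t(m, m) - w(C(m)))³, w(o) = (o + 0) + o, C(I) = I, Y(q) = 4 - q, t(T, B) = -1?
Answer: 12600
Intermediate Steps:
w(o) = 2*o (w(o) = o + o = 2*o)
h(m) = (-1 - 2*m)³
(h(6) + 97)*Y(10) = (-(1 + 2*6)³ + 97)*(4 - 1*10) = (-(1 + 12)³ + 97)*(4 - 10) = (-1*13³ + 97)*(-6) = (-1*2197 + 97)*(-6) = (-2197 + 97)*(-6) = -2100*(-6) = 12600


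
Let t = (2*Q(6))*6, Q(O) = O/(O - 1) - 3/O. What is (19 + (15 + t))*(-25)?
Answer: -1060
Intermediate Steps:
Q(O) = -3/O + O/(-1 + O) (Q(O) = O/(-1 + O) - 3/O = -3/O + O/(-1 + O))
t = 42/5 (t = (2*((3 + 6² - 3*6)/(6*(-1 + 6))))*6 = (2*((⅙)*(3 + 36 - 18)/5))*6 = (2*((⅙)*(⅕)*21))*6 = (2*(7/10))*6 = (7/5)*6 = 42/5 ≈ 8.4000)
(19 + (15 + t))*(-25) = (19 + (15 + 42/5))*(-25) = (19 + 117/5)*(-25) = (212/5)*(-25) = -1060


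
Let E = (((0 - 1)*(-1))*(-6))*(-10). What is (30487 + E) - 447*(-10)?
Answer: 35017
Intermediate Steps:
E = 60 (E = (-1*(-1)*(-6))*(-10) = (1*(-6))*(-10) = -6*(-10) = 60)
(30487 + E) - 447*(-10) = (30487 + 60) - 447*(-10) = 30547 + 4470 = 35017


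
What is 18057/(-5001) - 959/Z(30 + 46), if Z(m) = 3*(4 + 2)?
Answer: -1706995/30006 ≈ -56.888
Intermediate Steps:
Z(m) = 18 (Z(m) = 3*6 = 18)
18057/(-5001) - 959/Z(30 + 46) = 18057/(-5001) - 959/18 = 18057*(-1/5001) - 959*1/18 = -6019/1667 - 959/18 = -1706995/30006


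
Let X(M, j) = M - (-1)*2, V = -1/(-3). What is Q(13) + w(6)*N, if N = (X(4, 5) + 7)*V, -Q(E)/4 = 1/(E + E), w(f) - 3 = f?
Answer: 505/13 ≈ 38.846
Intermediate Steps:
w(f) = 3 + f
V = ⅓ (V = -1*(-⅓) = ⅓ ≈ 0.33333)
Q(E) = -2/E (Q(E) = -4/(E + E) = -4*1/(2*E) = -2/E)
X(M, j) = 2 + M (X(M, j) = M - 1*(-2) = M + 2 = 2 + M)
N = 13/3 (N = ((2 + 4) + 7)*(⅓) = (6 + 7)*(⅓) = 13*(⅓) = 13/3 ≈ 4.3333)
Q(13) + w(6)*N = -2/13 + (3 + 6)*(13/3) = -2*1/13 + 9*(13/3) = -2/13 + 39 = 505/13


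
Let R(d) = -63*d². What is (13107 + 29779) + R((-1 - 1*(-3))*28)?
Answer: -154682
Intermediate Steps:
(13107 + 29779) + R((-1 - 1*(-3))*28) = (13107 + 29779) - 63*784*(-1 - 1*(-3))² = 42886 - 63*784*(-1 + 3)² = 42886 - 63*(2*28)² = 42886 - 63*56² = 42886 - 63*3136 = 42886 - 197568 = -154682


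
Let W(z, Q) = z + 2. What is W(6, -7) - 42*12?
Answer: -496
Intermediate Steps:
W(z, Q) = 2 + z
W(6, -7) - 42*12 = (2 + 6) - 42*12 = 8 - 504 = -496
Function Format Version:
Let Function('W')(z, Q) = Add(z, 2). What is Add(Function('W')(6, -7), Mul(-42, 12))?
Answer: -496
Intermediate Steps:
Function('W')(z, Q) = Add(2, z)
Add(Function('W')(6, -7), Mul(-42, 12)) = Add(Add(2, 6), Mul(-42, 12)) = Add(8, -504) = -496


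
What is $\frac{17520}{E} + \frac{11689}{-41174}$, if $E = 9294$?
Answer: $\frac{102121819}{63778526} \approx 1.6012$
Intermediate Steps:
$\frac{17520}{E} + \frac{11689}{-41174} = \frac{17520}{9294} + \frac{11689}{-41174} = 17520 \cdot \frac{1}{9294} + 11689 \left(- \frac{1}{41174}\right) = \frac{2920}{1549} - \frac{11689}{41174} = \frac{102121819}{63778526}$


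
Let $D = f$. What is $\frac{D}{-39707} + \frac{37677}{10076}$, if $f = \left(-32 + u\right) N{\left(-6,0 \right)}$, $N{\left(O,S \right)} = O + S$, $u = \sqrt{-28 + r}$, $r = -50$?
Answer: $\frac{1494106047}{400087732} + \frac{6 i \sqrt{78}}{39707} \approx 3.7344 + 0.0013345 i$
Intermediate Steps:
$u = i \sqrt{78}$ ($u = \sqrt{-28 - 50} = \sqrt{-78} = i \sqrt{78} \approx 8.8318 i$)
$f = 192 - 6 i \sqrt{78}$ ($f = \left(-32 + i \sqrt{78}\right) \left(-6 + 0\right) = \left(-32 + i \sqrt{78}\right) \left(-6\right) = 192 - 6 i \sqrt{78} \approx 192.0 - 52.991 i$)
$D = 192 - 6 i \sqrt{78} \approx 192.0 - 52.991 i$
$\frac{D}{-39707} + \frac{37677}{10076} = \frac{192 - 6 i \sqrt{78}}{-39707} + \frac{37677}{10076} = \left(192 - 6 i \sqrt{78}\right) \left(- \frac{1}{39707}\right) + 37677 \cdot \frac{1}{10076} = \left(- \frac{192}{39707} + \frac{6 i \sqrt{78}}{39707}\right) + \frac{37677}{10076} = \frac{1494106047}{400087732} + \frac{6 i \sqrt{78}}{39707}$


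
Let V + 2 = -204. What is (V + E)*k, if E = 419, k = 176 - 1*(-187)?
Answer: 77319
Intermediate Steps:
k = 363 (k = 176 + 187 = 363)
V = -206 (V = -2 - 204 = -206)
(V + E)*k = (-206 + 419)*363 = 213*363 = 77319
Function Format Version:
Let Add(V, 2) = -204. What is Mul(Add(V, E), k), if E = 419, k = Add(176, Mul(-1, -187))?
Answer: 77319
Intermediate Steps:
k = 363 (k = Add(176, 187) = 363)
V = -206 (V = Add(-2, -204) = -206)
Mul(Add(V, E), k) = Mul(Add(-206, 419), 363) = Mul(213, 363) = 77319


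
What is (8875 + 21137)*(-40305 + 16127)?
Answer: -725630136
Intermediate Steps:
(8875 + 21137)*(-40305 + 16127) = 30012*(-24178) = -725630136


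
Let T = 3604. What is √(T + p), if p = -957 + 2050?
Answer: √4697 ≈ 68.535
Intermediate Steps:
p = 1093
√(T + p) = √(3604 + 1093) = √4697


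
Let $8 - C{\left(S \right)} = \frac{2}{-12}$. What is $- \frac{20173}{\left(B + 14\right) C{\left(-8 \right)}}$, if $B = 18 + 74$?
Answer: $- \frac{60519}{2597} \approx -23.303$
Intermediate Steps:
$B = 92$
$C{\left(S \right)} = \frac{49}{6}$ ($C{\left(S \right)} = 8 - \frac{2}{-12} = 8 - 2 \left(- \frac{1}{12}\right) = 8 - - \frac{1}{6} = 8 + \frac{1}{6} = \frac{49}{6}$)
$- \frac{20173}{\left(B + 14\right) C{\left(-8 \right)}} = - \frac{20173}{\left(92 + 14\right) \frac{49}{6}} = - \frac{20173}{106 \cdot \frac{49}{6}} = - \frac{20173}{\frac{2597}{3}} = \left(-20173\right) \frac{3}{2597} = - \frac{60519}{2597}$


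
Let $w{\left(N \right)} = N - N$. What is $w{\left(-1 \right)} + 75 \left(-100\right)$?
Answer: $-7500$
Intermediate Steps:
$w{\left(N \right)} = 0$
$w{\left(-1 \right)} + 75 \left(-100\right) = 0 + 75 \left(-100\right) = 0 - 7500 = -7500$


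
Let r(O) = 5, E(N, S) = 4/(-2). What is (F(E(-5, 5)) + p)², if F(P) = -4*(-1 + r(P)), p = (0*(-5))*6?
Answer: 256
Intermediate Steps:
E(N, S) = -2 (E(N, S) = 4*(-½) = -2)
p = 0 (p = 0*6 = 0)
F(P) = -16 (F(P) = -4*(-1 + 5) = -4*4 = -16)
(F(E(-5, 5)) + p)² = (-16 + 0)² = (-16)² = 256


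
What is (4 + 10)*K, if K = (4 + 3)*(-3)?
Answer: -294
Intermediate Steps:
K = -21 (K = 7*(-3) = -21)
(4 + 10)*K = (4 + 10)*(-21) = 14*(-21) = -294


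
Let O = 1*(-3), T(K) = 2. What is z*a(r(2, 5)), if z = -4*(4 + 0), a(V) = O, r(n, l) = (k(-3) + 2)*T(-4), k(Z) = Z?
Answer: 48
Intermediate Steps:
O = -3
r(n, l) = -2 (r(n, l) = (-3 + 2)*2 = -1*2 = -2)
a(V) = -3
z = -16 (z = -4*4 = -16)
z*a(r(2, 5)) = -16*(-3) = 48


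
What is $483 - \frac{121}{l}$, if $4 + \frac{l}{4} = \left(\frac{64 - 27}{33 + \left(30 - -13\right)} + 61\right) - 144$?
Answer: $\frac{3178024}{6575} \approx 483.35$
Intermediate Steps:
$l = - \frac{6575}{19}$ ($l = -16 + 4 \left(\left(\frac{64 - 27}{33 + \left(30 - -13\right)} + 61\right) - 144\right) = -16 + 4 \left(\left(\frac{37}{33 + \left(30 + 13\right)} + 61\right) - 144\right) = -16 + 4 \left(\left(\frac{37}{33 + 43} + 61\right) - 144\right) = -16 + 4 \left(\left(\frac{37}{76} + 61\right) - 144\right) = -16 + 4 \left(\frac{4673}{76} - 144\right) = -16 + 4 \left(- \frac{6271}{76}\right) = -16 - \frac{6271}{19} = - \frac{6575}{19} \approx -346.05$)
$483 - \frac{121}{l} = 483 - \frac{121}{- \frac{6575}{19}} = 483 - - \frac{2299}{6575} = 483 + \frac{2299}{6575} = \frac{3178024}{6575}$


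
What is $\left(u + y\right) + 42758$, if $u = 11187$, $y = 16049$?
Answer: $69994$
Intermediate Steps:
$\left(u + y\right) + 42758 = \left(11187 + 16049\right) + 42758 = 27236 + 42758 = 69994$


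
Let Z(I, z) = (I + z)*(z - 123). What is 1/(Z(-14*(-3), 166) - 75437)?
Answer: -1/66493 ≈ -1.5039e-5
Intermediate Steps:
Z(I, z) = (-123 + z)*(I + z) (Z(I, z) = (I + z)*(-123 + z) = (-123 + z)*(I + z))
1/(Z(-14*(-3), 166) - 75437) = 1/((166**2 - (-1722)*(-3) - 123*166 - 14*(-3)*166) - 75437) = 1/((27556 - 123*42 - 20418 + 42*166) - 75437) = 1/((27556 - 5166 - 20418 + 6972) - 75437) = 1/(8944 - 75437) = 1/(-66493) = -1/66493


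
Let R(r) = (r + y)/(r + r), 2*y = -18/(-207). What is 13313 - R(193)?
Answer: 59094187/4439 ≈ 13313.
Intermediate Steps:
y = 1/23 (y = (-18/(-207))/2 = (-18*(-1/207))/2 = (½)*(2/23) = 1/23 ≈ 0.043478)
R(r) = (1/23 + r)/(2*r) (R(r) = (r + 1/23)/(r + r) = (1/23 + r)/((2*r)) = (1/23 + r)*(1/(2*r)) = (1/23 + r)/(2*r))
13313 - R(193) = 13313 - (1 + 23*193)/(46*193) = 13313 - (1 + 4439)/(46*193) = 13313 - 4440/(46*193) = 13313 - 1*2220/4439 = 13313 - 2220/4439 = 59094187/4439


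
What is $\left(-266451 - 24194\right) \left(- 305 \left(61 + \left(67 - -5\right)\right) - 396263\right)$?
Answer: $126961874060$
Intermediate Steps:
$\left(-266451 - 24194\right) \left(- 305 \left(61 + \left(67 - -5\right)\right) - 396263\right) = - 290645 \left(- 305 \left(61 + \left(67 + 5\right)\right) - 396263\right) = - 290645 \left(- 305 \left(61 + 72\right) - 396263\right) = - 290645 \left(\left(-305\right) 133 - 396263\right) = - 290645 \left(-40565 - 396263\right) = \left(-290645\right) \left(-436828\right) = 126961874060$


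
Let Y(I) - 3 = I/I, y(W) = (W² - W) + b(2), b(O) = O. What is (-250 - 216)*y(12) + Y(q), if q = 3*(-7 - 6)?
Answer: -62440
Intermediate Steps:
y(W) = 2 + W² - W (y(W) = (W² - W) + 2 = 2 + W² - W)
q = -39 (q = 3*(-13) = -39)
Y(I) = 4 (Y(I) = 3 + I/I = 3 + 1 = 4)
(-250 - 216)*y(12) + Y(q) = (-250 - 216)*(2 + 12² - 1*12) + 4 = -466*(2 + 144 - 12) + 4 = -466*134 + 4 = -62444 + 4 = -62440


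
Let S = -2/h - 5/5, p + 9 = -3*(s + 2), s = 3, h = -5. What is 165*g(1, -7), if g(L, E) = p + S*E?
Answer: -3267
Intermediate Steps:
p = -24 (p = -9 - 3*(3 + 2) = -9 - 3*5 = -9 - 15 = -24)
S = -⅗ (S = -2/(-5) - 5/5 = -2*(-⅕) - 5*⅕ = ⅖ - 1 = -⅗ ≈ -0.60000)
g(L, E) = -24 - 3*E/5
165*g(1, -7) = 165*(-24 - ⅗*(-7)) = 165*(-24 + 21/5) = 165*(-99/5) = -3267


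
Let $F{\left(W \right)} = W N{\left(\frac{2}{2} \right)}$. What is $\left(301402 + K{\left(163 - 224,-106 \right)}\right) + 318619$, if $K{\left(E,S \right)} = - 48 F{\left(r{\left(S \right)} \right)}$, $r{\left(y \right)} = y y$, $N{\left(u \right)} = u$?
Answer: $80693$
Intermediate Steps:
$r{\left(y \right)} = y^{2}$
$F{\left(W \right)} = W$ ($F{\left(W \right)} = W \frac{2}{2} = W 2 \cdot \frac{1}{2} = W 1 = W$)
$K{\left(E,S \right)} = - 48 S^{2}$
$\left(301402 + K{\left(163 - 224,-106 \right)}\right) + 318619 = \left(301402 - 48 \left(-106\right)^{2}\right) + 318619 = \left(301402 - 539328\right) + 318619 = -237926 + 318619 = 80693$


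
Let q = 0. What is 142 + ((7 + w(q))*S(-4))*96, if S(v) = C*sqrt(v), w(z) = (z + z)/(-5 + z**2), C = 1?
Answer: 142 + 1344*I ≈ 142.0 + 1344.0*I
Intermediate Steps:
w(z) = 2*z/(-5 + z**2) (w(z) = (2*z)/(-5 + z**2) = 2*z/(-5 + z**2))
S(v) = sqrt(v) (S(v) = 1*sqrt(v) = sqrt(v))
142 + ((7 + w(q))*S(-4))*96 = 142 + ((7 + 2*0/(-5 + 0**2))*sqrt(-4))*96 = 142 + ((7 + 2*0/(-5 + 0))*(2*I))*96 = 142 + ((7 + 2*0/(-5))*(2*I))*96 = 142 + ((7 + 2*0*(-1/5))*(2*I))*96 = 142 + ((7 + 0)*(2*I))*96 = 142 + (7*(2*I))*96 = 142 + (14*I)*96 = 142 + 1344*I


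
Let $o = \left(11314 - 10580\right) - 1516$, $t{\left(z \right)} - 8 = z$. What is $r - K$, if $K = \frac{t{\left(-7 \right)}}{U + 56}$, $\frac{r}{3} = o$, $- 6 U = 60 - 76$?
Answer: $- \frac{412899}{176} \approx -2346.0$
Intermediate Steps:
$t{\left(z \right)} = 8 + z$
$U = \frac{8}{3}$ ($U = - \frac{60 - 76}{6} = \left(- \frac{1}{6}\right) \left(-16\right) = \frac{8}{3} \approx 2.6667$)
$o = -782$ ($o = 734 - 1516 = -782$)
$r = -2346$ ($r = 3 \left(-782\right) = -2346$)
$K = \frac{3}{176}$ ($K = \frac{8 - 7}{\frac{8}{3} + 56} = \frac{1}{\frac{176}{3}} \cdot 1 = \frac{3}{176} \cdot 1 = \frac{3}{176} \approx 0.017045$)
$r - K = -2346 - \frac{3}{176} = - \frac{412899}{176}$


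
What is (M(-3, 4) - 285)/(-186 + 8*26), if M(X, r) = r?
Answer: -281/22 ≈ -12.773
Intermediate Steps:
(M(-3, 4) - 285)/(-186 + 8*26) = (4 - 285)/(-186 + 8*26) = -281/(-186 + 208) = -281/22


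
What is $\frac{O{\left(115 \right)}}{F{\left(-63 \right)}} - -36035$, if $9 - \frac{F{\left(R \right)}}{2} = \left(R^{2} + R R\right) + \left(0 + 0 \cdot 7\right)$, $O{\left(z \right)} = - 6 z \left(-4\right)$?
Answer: $\frac{95240045}{2643} \approx 36035.0$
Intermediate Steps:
$O{\left(z \right)} = 24 z$
$F{\left(R \right)} = 18 - 4 R^{2}$ ($F{\left(R \right)} = 18 - 2 \left(\left(R^{2} + R R\right) + \left(0 + 0 \cdot 7\right)\right) = 18 - 2 \left(\left(R^{2} + R^{2}\right) + \left(0 + 0\right)\right) = 18 - 2 \left(2 R^{2} + 0\right) = 18 - 2 \cdot 2 R^{2} = 18 - 4 R^{2}$)
$\frac{O{\left(115 \right)}}{F{\left(-63 \right)}} - -36035 = \frac{24 \cdot 115}{18 - 4 \left(-63\right)^{2}} - -36035 = \frac{2760}{18 - 15876} + 36035 = \frac{2760}{-15858} + 36035 = 2760 \left(- \frac{1}{15858}\right) + 36035 = - \frac{460}{2643} + 36035 = \frac{95240045}{2643}$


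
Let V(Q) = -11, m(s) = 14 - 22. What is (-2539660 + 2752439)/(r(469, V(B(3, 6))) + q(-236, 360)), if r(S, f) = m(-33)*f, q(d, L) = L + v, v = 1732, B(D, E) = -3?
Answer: 212779/2180 ≈ 97.605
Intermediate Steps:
m(s) = -8
q(d, L) = 1732 + L (q(d, L) = L + 1732 = 1732 + L)
r(S, f) = -8*f
(-2539660 + 2752439)/(r(469, V(B(3, 6))) + q(-236, 360)) = (-2539660 + 2752439)/(-8*(-11) + (1732 + 360)) = 212779/(88 + 2092) = 212779/2180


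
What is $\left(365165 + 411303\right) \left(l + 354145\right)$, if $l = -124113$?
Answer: $178612486976$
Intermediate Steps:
$\left(365165 + 411303\right) \left(l + 354145\right) = \left(365165 + 411303\right) \left(-124113 + 354145\right) = 776468 \cdot 230032 = 178612486976$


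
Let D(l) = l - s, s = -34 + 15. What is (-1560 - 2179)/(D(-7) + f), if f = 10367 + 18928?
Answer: -3739/29307 ≈ -0.12758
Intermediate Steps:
f = 29295
s = -19
D(l) = 19 + l (D(l) = l - 1*(-19) = l + 19 = 19 + l)
(-1560 - 2179)/(D(-7) + f) = (-1560 - 2179)/((19 - 7) + 29295) = -3739/(12 + 29295) = -3739/29307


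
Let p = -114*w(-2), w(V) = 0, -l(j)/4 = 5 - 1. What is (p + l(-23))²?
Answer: 256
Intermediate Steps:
l(j) = -16 (l(j) = -4*(5 - 1) = -4*4 = -16)
p = 0 (p = -114*0 = 0)
(p + l(-23))² = (0 - 16)² = (-16)² = 256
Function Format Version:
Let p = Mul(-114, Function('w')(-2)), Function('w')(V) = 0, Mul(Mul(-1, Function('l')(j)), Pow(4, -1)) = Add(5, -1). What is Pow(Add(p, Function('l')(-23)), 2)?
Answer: 256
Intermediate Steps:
Function('l')(j) = -16 (Function('l')(j) = Mul(-4, Add(5, -1)) = Mul(-4, 4) = -16)
p = 0 (p = Mul(-114, 0) = 0)
Pow(Add(p, Function('l')(-23)), 2) = Pow(Add(0, -16), 2) = Pow(-16, 2) = 256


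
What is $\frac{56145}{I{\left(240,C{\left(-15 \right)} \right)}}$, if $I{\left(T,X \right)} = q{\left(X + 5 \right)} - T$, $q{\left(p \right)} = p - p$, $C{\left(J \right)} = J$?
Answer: $- \frac{3743}{16} \approx -233.94$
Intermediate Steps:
$q{\left(p \right)} = 0$
$I{\left(T,X \right)} = - T$ ($I{\left(T,X \right)} = 0 - T = - T$)
$\frac{56145}{I{\left(240,C{\left(-15 \right)} \right)}} = \frac{56145}{\left(-1\right) 240} = \frac{56145}{-240} = 56145 \left(- \frac{1}{240}\right) = - \frac{3743}{16}$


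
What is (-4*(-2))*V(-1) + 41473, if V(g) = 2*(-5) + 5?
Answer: 41433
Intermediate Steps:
V(g) = -5 (V(g) = -10 + 5 = -5)
(-4*(-2))*V(-1) + 41473 = -4*(-2)*(-5) + 41473 = 8*(-5) + 41473 = -40 + 41473 = 41433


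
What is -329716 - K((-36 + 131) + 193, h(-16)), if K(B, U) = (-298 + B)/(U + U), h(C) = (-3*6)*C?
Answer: -94958203/288 ≈ -3.2972e+5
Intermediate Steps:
h(C) = -18*C
K(B, U) = (-298 + B)/(2*U) (K(B, U) = (-298 + B)/((2*U)) = (-298 + B)*(1/(2*U)) = (-298 + B)/(2*U))
-329716 - K((-36 + 131) + 193, h(-16)) = -329716 - (-298 + ((-36 + 131) + 193))/(2*((-18*(-16)))) = -329716 - (-298 + (95 + 193))/(2*288) = -329716 - (-298 + 288)/(2*288) = -329716 - (-10)/(2*288) = -329716 - 1*(-5/288) = -329716 + 5/288 = -94958203/288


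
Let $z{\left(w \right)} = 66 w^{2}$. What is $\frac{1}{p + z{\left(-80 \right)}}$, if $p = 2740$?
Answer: $\frac{1}{425140} \approx 2.3522 \cdot 10^{-6}$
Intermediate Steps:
$\frac{1}{p + z{\left(-80 \right)}} = \frac{1}{2740 + 66 \left(-80\right)^{2}} = \frac{1}{2740 + 66 \cdot 6400} = \frac{1}{2740 + 422400} = \frac{1}{425140}$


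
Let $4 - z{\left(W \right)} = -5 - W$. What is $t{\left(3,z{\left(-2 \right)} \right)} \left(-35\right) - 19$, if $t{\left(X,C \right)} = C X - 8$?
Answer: $-474$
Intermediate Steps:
$z{\left(W \right)} = 9 + W$ ($z{\left(W \right)} = 4 - \left(-5 - W\right) = 4 + \left(5 + W\right) = 9 + W$)
$t{\left(X,C \right)} = -8 + C X$
$t{\left(3,z{\left(-2 \right)} \right)} \left(-35\right) - 19 = \left(-8 + \left(9 - 2\right) 3\right) \left(-35\right) - 19 = \left(-8 + 7 \cdot 3\right) \left(-35\right) - 19 = \left(-8 + 21\right) \left(-35\right) - 19 = 13 \left(-35\right) - 19 = -455 - 19 = -474$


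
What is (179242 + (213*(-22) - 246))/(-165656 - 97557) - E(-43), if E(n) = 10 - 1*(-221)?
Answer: -60976513/263213 ≈ -231.66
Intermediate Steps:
E(n) = 231 (E(n) = 10 + 221 = 231)
(179242 + (213*(-22) - 246))/(-165656 - 97557) - E(-43) = (179242 + (213*(-22) - 246))/(-165656 - 97557) - 1*231 = (179242 + (-4686 - 246))/(-263213) - 231 = (179242 - 4932)*(-1/263213) - 231 = 174310*(-1/263213) - 231 = -174310/263213 - 231 = -60976513/263213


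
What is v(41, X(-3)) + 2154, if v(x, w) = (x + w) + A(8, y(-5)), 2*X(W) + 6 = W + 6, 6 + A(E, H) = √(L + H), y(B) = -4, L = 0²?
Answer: 4375/2 + 2*I ≈ 2187.5 + 2.0*I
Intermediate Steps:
L = 0
A(E, H) = -6 + √H (A(E, H) = -6 + √(0 + H) = -6 + √H)
X(W) = W/2 (X(W) = -3 + (W + 6)/2 = -3 + (6 + W)/2 = -3 + (3 + W/2) = W/2)
v(x, w) = -6 + w + x + 2*I (v(x, w) = (x + w) + (-6 + √(-4)) = (w + x) + (-6 + 2*I) = -6 + w + x + 2*I)
v(41, X(-3)) + 2154 = (-6 + (½)*(-3) + 41 + 2*I) + 2154 = (-6 - 3/2 + 41 + 2*I) + 2154 = (67/2 + 2*I) + 2154 = 4375/2 + 2*I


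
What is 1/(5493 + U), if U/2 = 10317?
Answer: 1/26127 ≈ 3.8275e-5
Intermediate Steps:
U = 20634 (U = 2*10317 = 20634)
1/(5493 + U) = 1/(5493 + 20634) = 1/26127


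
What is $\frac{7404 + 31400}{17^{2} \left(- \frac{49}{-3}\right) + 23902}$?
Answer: $\frac{116412}{85867} \approx 1.3557$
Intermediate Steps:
$\frac{7404 + 31400}{17^{2} \left(- \frac{49}{-3}\right) + 23902} = \frac{38804}{289 \left(\left(-49\right) \left(- \frac{1}{3}\right)\right) + 23902} = \frac{38804}{289 \cdot \frac{49}{3} + 23902} = \frac{38804}{\frac{14161}{3} + 23902} = \frac{38804}{\frac{85867}{3}} = 38804 \cdot \frac{3}{85867} = \frac{116412}{85867}$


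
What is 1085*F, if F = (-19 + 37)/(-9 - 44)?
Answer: -19530/53 ≈ -368.49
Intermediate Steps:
F = -18/53 (F = 18/(-53) = 18*(-1/53) = -18/53 ≈ -0.33962)
1085*F = 1085*(-18/53) = -19530/53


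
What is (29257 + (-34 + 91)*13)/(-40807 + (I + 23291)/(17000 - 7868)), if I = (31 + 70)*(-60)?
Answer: -273941736/372632293 ≈ -0.73515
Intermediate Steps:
I = -6060 (I = 101*(-60) = -6060)
(29257 + (-34 + 91)*13)/(-40807 + (I + 23291)/(17000 - 7868)) = (29257 + (-34 + 91)*13)/(-40807 + (-6060 + 23291)/(17000 - 7868)) = (29257 + 57*13)/(-40807 + 17231/9132) = (29257 + 741)/(-40807 + 17231*(1/9132)) = 29998/(-40807 + 17231/9132) = 29998/(-372632293/9132) = 29998*(-9132/372632293) = -273941736/372632293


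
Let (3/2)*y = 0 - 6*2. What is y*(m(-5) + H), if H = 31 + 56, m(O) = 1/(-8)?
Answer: -695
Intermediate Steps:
m(O) = -⅛
H = 87
y = -8 (y = 2*(0 - 6*2)/3 = 2*(0 - 12)/3 = (⅔)*(-12) = -8)
y*(m(-5) + H) = -8*(-⅛ + 87) = -8*695/8 = -695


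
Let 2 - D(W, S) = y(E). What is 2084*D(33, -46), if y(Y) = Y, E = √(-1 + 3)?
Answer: 4168 - 2084*√2 ≈ 1220.8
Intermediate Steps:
E = √2 ≈ 1.4142
D(W, S) = 2 - √2
2084*D(33, -46) = 2084*(2 - √2) = 4168 - 2084*√2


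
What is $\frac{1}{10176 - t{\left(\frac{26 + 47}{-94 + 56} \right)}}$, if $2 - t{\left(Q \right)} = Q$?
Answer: $\frac{38}{386539} \approx 9.8308 \cdot 10^{-5}$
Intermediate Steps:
$t{\left(Q \right)} = 2 - Q$
$\frac{1}{10176 - t{\left(\frac{26 + 47}{-94 + 56} \right)}} = \frac{1}{10176 - \left(2 - \frac{26 + 47}{-94 + 56}\right)} = \frac{1}{10176 - \left(2 - \frac{73}{-38}\right)} = \frac{1}{10176 - \left(2 - 73 \left(- \frac{1}{38}\right)\right)} = \frac{1}{10176 - \left(2 - - \frac{73}{38}\right)} = \frac{1}{10176 - \left(2 + \frac{73}{38}\right)} = \frac{1}{10176 - \frac{149}{38}} = \frac{1}{\frac{386539}{38}} = \frac{38}{386539}$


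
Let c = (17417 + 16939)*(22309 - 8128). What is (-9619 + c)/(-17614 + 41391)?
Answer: 487192817/23777 ≈ 20490.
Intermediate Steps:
c = 487202436 (c = 34356*14181 = 487202436)
(-9619 + c)/(-17614 + 41391) = (-9619 + 487202436)/(-17614 + 41391) = 487192817/23777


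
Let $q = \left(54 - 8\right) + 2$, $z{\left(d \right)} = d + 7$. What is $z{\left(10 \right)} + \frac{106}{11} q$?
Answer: $\frac{5275}{11} \approx 479.55$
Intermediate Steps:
$z{\left(d \right)} = 7 + d$
$q = 48$ ($q = 46 + 2 = 48$)
$z{\left(10 \right)} + \frac{106}{11} q = \left(7 + 10\right) + \frac{106}{11} \cdot 48 = 17 + 106 \cdot \frac{1}{11} \cdot 48 = 17 + \frac{106}{11} \cdot 48 = 17 + \frac{5088}{11} = \frac{5275}{11}$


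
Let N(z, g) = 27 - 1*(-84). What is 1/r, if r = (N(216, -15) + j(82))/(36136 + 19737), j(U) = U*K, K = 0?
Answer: 55873/111 ≈ 503.36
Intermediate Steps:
j(U) = 0 (j(U) = U*0 = 0)
N(z, g) = 111 (N(z, g) = 27 + 84 = 111)
r = 111/55873 (r = (111 + 0)/(36136 + 19737) = 111/55873 ≈ 0.0019866)
1/r = 1/(111/55873) = 55873/111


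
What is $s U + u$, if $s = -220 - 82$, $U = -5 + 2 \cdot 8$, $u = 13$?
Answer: $-3309$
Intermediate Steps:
$U = 11$ ($U = -5 + 16 = 11$)
$s = -302$
$s U + u = \left(-302\right) 11 + 13 = -3322 + 13 = -3309$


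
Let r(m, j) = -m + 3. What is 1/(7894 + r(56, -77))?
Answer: 1/7841 ≈ 0.00012753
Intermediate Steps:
r(m, j) = 3 - m
1/(7894 + r(56, -77)) = 1/(7894 + (3 - 1*56)) = 1/(7894 + (3 - 56)) = 1/(7894 - 53) = 1/7841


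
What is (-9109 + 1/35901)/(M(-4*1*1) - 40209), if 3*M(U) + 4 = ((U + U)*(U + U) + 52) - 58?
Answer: 327022208/1442897091 ≈ 0.22664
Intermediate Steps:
M(U) = -10/3 + 4*U²/3 (M(U) = -4/3 + (((U + U)*(U + U) + 52) - 58)/3 = -4/3 + (((2*U)*(2*U) + 52) - 58)/3 = -4/3 + ((4*U² + 52) - 58)/3 = -4/3 + ((52 + 4*U²) - 58)/3 = -4/3 + (-6 + 4*U²)/3 = -4/3 + (-2 + 4*U²/3) = -10/3 + 4*U²/3)
(-9109 + 1/35901)/(M(-4*1*1) - 40209) = (-9109 + 1/35901)/((-10/3 + 4*(-4*1*1)²/3) - 40209) = (-9109 + 1/35901)/((-10/3 + 4*(-4*1)²/3) - 40209) = -327022208/(35901*((-10/3 + (4/3)*(-4)²) - 40209)) = -327022208/(35901*((-10/3 + (4/3)*16) - 40209)) = -327022208/(35901*((-10/3 + 64/3) - 40209)) = -327022208/(35901*(18 - 40209)) = -327022208/35901/(-40191) = -327022208/35901*(-1/40191) = 327022208/1442897091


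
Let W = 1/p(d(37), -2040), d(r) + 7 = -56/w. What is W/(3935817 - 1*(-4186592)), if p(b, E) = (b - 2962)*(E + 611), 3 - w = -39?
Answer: 3/103429286049971 ≈ 2.9005e-14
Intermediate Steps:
w = 42 (w = 3 - 1*(-39) = 3 + 39 = 42)
d(r) = -25/3 (d(r) = -7 - 56/42 = -7 - 56*1/42 = -7 - 4/3 = -25/3)
p(b, E) = (-2962 + b)*(611 + E)
W = 3/12733819 (W = 1/(-1809782 - 2962*(-2040) + 611*(-25/3) - 2040*(-25/3)) = 1/(-1809782 + 6042480 - 15275/3 + 17000) = 1/(12733819/3) = 3/12733819 ≈ 2.3559e-7)
W/(3935817 - 1*(-4186592)) = 3/(12733819*(3935817 - 1*(-4186592))) = 3/(12733819*(3935817 + 4186592)) = (3/12733819)/8122409 = (3/12733819)*(1/8122409) = 3/103429286049971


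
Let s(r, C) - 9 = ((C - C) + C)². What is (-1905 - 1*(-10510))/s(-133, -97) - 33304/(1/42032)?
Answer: -13183634041699/9418 ≈ -1.3998e+9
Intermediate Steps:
s(r, C) = 9 + C² (s(r, C) = 9 + ((C - C) + C)² = 9 + (0 + C)² = 9 + C²)
(-1905 - 1*(-10510))/s(-133, -97) - 33304/(1/42032) = (-1905 - 1*(-10510))/(9 + (-97)²) - 33304/(1/42032) = (-1905 + 10510)/(9 + 9409) - 33304/1/42032 = 8605/9418 - 33304*42032 = 8605*(1/9418) - 1399833728 = 8605/9418 - 1399833728 = -13183634041699/9418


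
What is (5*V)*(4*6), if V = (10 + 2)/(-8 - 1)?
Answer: -160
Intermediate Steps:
V = -4/3 (V = 12/(-9) = 12*(-1/9) = -4/3 ≈ -1.3333)
(5*V)*(4*6) = (5*(-4/3))*(4*6) = -20/3*24 = -160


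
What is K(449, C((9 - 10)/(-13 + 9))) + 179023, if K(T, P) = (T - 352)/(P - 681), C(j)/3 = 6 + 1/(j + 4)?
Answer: 2015618308/11259 ≈ 1.7902e+5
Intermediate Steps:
C(j) = 18 + 3/(4 + j) (C(j) = 3*(6 + 1/(j + 4)) = 3*(6 + 1/(4 + j)) = 18 + 3/(4 + j))
K(T, P) = (-352 + T)/(-681 + P)
K(449, C((9 - 10)/(-13 + 9))) + 179023 = (-352 + 449)/(-681 + 3*(25 + 6*((9 - 10)/(-13 + 9)))/(4 + (9 - 10)/(-13 + 9))) + 179023 = 97/(-681 + 3*(25 + 6*(-1/(-4)))/(4 - 1/(-4))) + 179023 = 97/(-681 + 3*(25 + 6*(-1*(-¼)))/(4 - 1*(-¼))) + 179023 = 97/(-681 + 3*(25 + 6*(¼))/(4 + ¼)) + 179023 = 97/(-681 + 3*(25 + 3/2)/(17/4)) + 179023 = 97/(-681 + 3*(4/17)*(53/2)) + 179023 = 97/(-681 + 318/17) + 179023 = 97/(-11259/17) + 179023 = -17/11259*97 + 179023 = -1649/11259 + 179023 = 2015618308/11259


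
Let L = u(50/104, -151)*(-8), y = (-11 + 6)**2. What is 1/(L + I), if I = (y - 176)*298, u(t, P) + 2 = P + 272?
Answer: -1/45950 ≈ -2.1763e-5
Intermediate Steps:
y = 25 (y = (-5)**2 = 25)
u(t, P) = 270 + P (u(t, P) = -2 + (P + 272) = -2 + (272 + P) = 270 + P)
L = -952 (L = (270 - 151)*(-8) = 119*(-8) = -952)
I = -44998 (I = (25 - 176)*298 = -151*298 = -44998)
1/(L + I) = 1/(-952 - 44998) = 1/(-45950) = -1/45950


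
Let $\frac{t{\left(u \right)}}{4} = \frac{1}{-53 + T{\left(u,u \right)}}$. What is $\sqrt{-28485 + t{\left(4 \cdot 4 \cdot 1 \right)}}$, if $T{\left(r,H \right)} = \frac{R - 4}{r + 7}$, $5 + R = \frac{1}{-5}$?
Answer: $\frac{i \sqrt{2030672505}}{267} \approx 168.78 i$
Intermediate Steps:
$R = - \frac{26}{5}$ ($R = -5 + \frac{1}{-5} = -5 - \frac{1}{5} = - \frac{26}{5} \approx -5.2$)
$T{\left(r,H \right)} = - \frac{46}{5 \left(7 + r\right)}$ ($T{\left(r,H \right)} = \frac{- \frac{26}{5} - 4}{r + 7} = - \frac{46}{5 \left(7 + r\right)}$)
$t{\left(u \right)} = \frac{4}{-53 - \frac{46}{35 + 5 u}}$
$\sqrt{-28485 + t{\left(4 \cdot 4 \cdot 1 \right)}} = \sqrt{-28485 + \frac{20 \left(-7 - 4 \cdot 4 \cdot 1\right)}{1901 + 265 \cdot 4 \cdot 4 \cdot 1}} = \sqrt{-28485 + \frac{20 \left(-7 - 16 \cdot 1\right)}{1901 + 265 \cdot 16 \cdot 1}} = \sqrt{-28485 + \frac{20 \left(-7 - 16\right)}{1901 + 265 \cdot 16}} = \sqrt{-28485 + \frac{20 \left(-7 - 16\right)}{1901 + 4240}} = \sqrt{-28485 + 20 \cdot \frac{1}{6141} \left(-23\right)} = \sqrt{-28485 - \frac{20}{267}} = \sqrt{- \frac{7605515}{267}} = \frac{i \sqrt{2030672505}}{267}$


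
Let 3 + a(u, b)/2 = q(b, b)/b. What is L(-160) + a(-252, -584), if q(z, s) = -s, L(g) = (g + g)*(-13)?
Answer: 4152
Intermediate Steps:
L(g) = -26*g (L(g) = (2*g)*(-13) = -26*g)
a(u, b) = -8 (a(u, b) = -6 + 2*((-b)/b) = -6 + 2*(-1) = -6 - 2 = -8)
L(-160) + a(-252, -584) = -26*(-160) - 8 = 4160 - 8 = 4152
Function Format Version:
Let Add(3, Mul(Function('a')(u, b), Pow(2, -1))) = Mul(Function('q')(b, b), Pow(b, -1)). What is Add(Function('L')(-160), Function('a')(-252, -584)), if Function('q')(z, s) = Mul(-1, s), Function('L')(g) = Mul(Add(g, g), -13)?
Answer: 4152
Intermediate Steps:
Function('L')(g) = Mul(-26, g) (Function('L')(g) = Mul(Mul(2, g), -13) = Mul(-26, g))
Function('a')(u, b) = -8 (Function('a')(u, b) = Add(-6, Mul(2, Mul(Mul(-1, b), Pow(b, -1)))) = Add(-6, Mul(2, -1)) = Add(-6, -2) = -8)
Add(Function('L')(-160), Function('a')(-252, -584)) = Add(Mul(-26, -160), -8) = Add(4160, -8) = 4152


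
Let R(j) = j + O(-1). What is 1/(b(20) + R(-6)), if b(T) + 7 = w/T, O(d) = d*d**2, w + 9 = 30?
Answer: -20/259 ≈ -0.077220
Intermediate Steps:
w = 21 (w = -9 + 30 = 21)
O(d) = d**3
b(T) = -7 + 21/T
R(j) = -1 + j (R(j) = j + (-1)**3 = j - 1 = -1 + j)
1/(b(20) + R(-6)) = 1/((-7 + 21/20) + (-1 - 6)) = 1/((-7 + 21*(1/20)) - 7) = 1/((-7 + 21/20) - 7) = 1/(-119/20 - 7) = 1/(-259/20) = -20/259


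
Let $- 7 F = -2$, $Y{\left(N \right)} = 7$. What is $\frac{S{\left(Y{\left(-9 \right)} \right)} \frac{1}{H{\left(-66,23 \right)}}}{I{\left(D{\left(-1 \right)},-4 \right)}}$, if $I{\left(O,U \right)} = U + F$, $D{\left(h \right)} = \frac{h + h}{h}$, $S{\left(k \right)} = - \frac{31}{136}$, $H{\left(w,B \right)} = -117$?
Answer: $- \frac{217}{413712} \approx -0.00052452$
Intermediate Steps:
$S{\left(k \right)} = - \frac{31}{136}$ ($S{\left(k \right)} = \left(-31\right) \frac{1}{136} = - \frac{31}{136}$)
$F = \frac{2}{7}$ ($F = \left(- \frac{1}{7}\right) \left(-2\right) = \frac{2}{7} \approx 0.28571$)
$D{\left(h \right)} = 2$ ($D{\left(h \right)} = \frac{2 h}{h} = 2$)
$I{\left(O,U \right)} = \frac{2}{7} + U$ ($I{\left(O,U \right)} = U + \frac{2}{7} = \frac{2}{7} + U$)
$\frac{S{\left(Y{\left(-9 \right)} \right)} \frac{1}{H{\left(-66,23 \right)}}}{I{\left(D{\left(-1 \right)},-4 \right)}} = \frac{\left(- \frac{31}{136}\right) \frac{1}{-117}}{\frac{2}{7} - 4} = \frac{\left(- \frac{31}{136}\right) \left(- \frac{1}{117}\right)}{- \frac{26}{7}} = \left(- \frac{7}{26}\right) \frac{31}{15912} = - \frac{217}{413712}$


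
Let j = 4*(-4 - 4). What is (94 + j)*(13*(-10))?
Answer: -8060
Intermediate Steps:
j = -32 (j = 4*(-8) = -32)
(94 + j)*(13*(-10)) = (94 - 32)*(13*(-10)) = 62*(-130) = -8060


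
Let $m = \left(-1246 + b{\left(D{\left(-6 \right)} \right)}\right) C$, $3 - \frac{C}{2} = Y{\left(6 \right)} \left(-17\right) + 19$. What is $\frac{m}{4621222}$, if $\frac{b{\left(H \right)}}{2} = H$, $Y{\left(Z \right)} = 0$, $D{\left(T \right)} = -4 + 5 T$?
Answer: $\frac{21024}{2310611} \approx 0.0090989$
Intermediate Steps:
$b{\left(H \right)} = 2 H$
$C = -32$ ($C = 6 - 2 \left(0 \left(-17\right) + 19\right) = 6 - 2 \left(0 + 19\right) = 6 - 38 = -32$)
$m = 42048$ ($m = \left(-1246 + 2 \left(-4 + 5 \left(-6\right)\right)\right) \left(-32\right) = \left(-1246 + 2 \left(-4 - 30\right)\right) \left(-32\right) = \left(-1246 + 2 \left(-34\right)\right) \left(-32\right) = \left(-1246 - 68\right) \left(-32\right) = \left(-1314\right) \left(-32\right) = 42048$)
$\frac{m}{4621222} = \frac{42048}{4621222} = 42048 \cdot \frac{1}{4621222} = \frac{21024}{2310611}$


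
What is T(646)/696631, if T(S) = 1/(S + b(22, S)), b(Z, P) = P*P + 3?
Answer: 1/291167375915 ≈ 3.4345e-12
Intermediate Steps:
b(Z, P) = 3 + P² (b(Z, P) = P² + 3 = 3 + P²)
T(S) = 1/(3 + S + S²) (T(S) = 1/(S + (3 + S²)) = 1/(3 + S + S²))
T(646)/696631 = 1/((3 + 646 + 646²)*696631) = (1/696631)/(3 + 646 + 417316) = (1/696631)/417965 = (1/417965)*(1/696631) = 1/291167375915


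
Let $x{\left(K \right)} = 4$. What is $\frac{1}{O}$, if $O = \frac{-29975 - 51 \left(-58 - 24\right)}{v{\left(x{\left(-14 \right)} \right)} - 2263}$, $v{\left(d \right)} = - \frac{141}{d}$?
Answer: $\frac{9193}{103172} \approx 0.089104$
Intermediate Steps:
$O = \frac{103172}{9193}$ ($O = \frac{-29975 - 51 \left(-58 - 24\right)}{- \frac{141}{4} - 2263} = \frac{-29975 - -4182}{\left(-141\right) \frac{1}{4} - 2263} = \frac{-29975 + 4182}{- \frac{141}{4} - 2263} = - \frac{25793}{- \frac{9193}{4}} = \left(-25793\right) \left(- \frac{4}{9193}\right) = \frac{103172}{9193} \approx 11.223$)
$\frac{1}{O} = \frac{1}{\frac{103172}{9193}} = \frac{9193}{103172}$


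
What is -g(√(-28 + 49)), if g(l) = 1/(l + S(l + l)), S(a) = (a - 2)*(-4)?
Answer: 8/965 + 7*√21/965 ≈ 0.041532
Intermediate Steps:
S(a) = 8 - 4*a (S(a) = (-2 + a)*(-4) = 8 - 4*a)
g(l) = 1/(8 - 7*l) (g(l) = 1/(l + (8 - 4*(l + l))) = 1/(l + (8 - 8*l)) = 1/(8 - 7*l))
-g(√(-28 + 49)) = -1/(8 - 7*√(-28 + 49)) = -1/(8 - 7*√21)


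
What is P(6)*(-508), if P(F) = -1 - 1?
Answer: 1016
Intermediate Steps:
P(F) = -2
P(6)*(-508) = -2*(-508) = 1016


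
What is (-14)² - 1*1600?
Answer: -1404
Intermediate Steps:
(-14)² - 1*1600 = 196 - 1600 = -1404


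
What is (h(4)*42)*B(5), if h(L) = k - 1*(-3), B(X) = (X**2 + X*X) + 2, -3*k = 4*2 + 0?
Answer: 728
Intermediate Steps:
k = -8/3 (k = -(4*2 + 0)/3 = -(8 + 0)/3 = -1/3*8 = -8/3 ≈ -2.6667)
B(X) = 2 + 2*X**2 (B(X) = (X**2 + X**2) + 2 = 2*X**2 + 2 = 2 + 2*X**2)
h(L) = 1/3 (h(L) = -8/3 - 1*(-3) = -8/3 + 3 = 1/3)
(h(4)*42)*B(5) = ((1/3)*42)*(2 + 2*5**2) = 14*(2 + 2*25) = 14*(2 + 50) = 14*52 = 728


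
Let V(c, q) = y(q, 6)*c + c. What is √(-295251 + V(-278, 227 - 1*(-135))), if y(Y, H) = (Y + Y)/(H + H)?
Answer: I*√2810715/3 ≈ 558.84*I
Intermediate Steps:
y(Y, H) = Y/H (y(Y, H) = (2*Y)/((2*H)) = (2*Y)*(1/(2*H)) = Y/H)
V(c, q) = c + c*q/6 (V(c, q) = (q/6)*c + c = c*q/6 + c = c + c*q/6)
√(-295251 + V(-278, 227 - 1*(-135))) = √(-295251 + (⅙)*(-278)*(6 + (227 - 1*(-135)))) = √(-295251 + (⅙)*(-278)*(6 + (227 + 135))) = √(-295251 + (⅙)*(-278)*(6 + 362)) = √(-295251 + (⅙)*(-278)*368) = √(-295251 - 51152/3) = √(-936905/3) = I*√2810715/3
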